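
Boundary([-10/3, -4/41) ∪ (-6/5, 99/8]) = {-10/3, 99/8}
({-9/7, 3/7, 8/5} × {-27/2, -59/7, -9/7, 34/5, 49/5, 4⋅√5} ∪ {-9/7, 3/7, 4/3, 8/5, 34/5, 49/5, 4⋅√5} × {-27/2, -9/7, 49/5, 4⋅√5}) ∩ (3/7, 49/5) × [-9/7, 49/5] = ({8/5} × {-9/7, 34/5, 49/5, 4⋅√5}) ∪ ({4/3, 8/5, 34/5, 4⋅√5} × {-9/7, 49/5, 4⋅√5})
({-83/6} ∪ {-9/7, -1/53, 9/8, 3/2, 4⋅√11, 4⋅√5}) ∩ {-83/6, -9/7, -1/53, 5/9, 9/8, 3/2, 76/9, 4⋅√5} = {-83/6, -9/7, -1/53, 9/8, 3/2, 4⋅√5}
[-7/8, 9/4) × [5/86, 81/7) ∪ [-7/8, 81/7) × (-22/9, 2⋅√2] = ([-7/8, 9/4) × [5/86, 81/7)) ∪ ([-7/8, 81/7) × (-22/9, 2⋅√2])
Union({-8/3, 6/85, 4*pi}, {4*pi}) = {-8/3, 6/85, 4*pi}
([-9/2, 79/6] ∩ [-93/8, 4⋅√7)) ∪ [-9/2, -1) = [-9/2, 4⋅√7)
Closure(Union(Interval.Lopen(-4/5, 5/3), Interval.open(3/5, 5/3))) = Interval(-4/5, 5/3)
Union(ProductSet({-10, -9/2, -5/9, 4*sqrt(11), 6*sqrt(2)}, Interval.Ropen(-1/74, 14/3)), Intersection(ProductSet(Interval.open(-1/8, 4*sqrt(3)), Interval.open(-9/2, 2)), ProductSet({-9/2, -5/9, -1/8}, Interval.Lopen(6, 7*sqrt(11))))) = ProductSet({-10, -9/2, -5/9, 4*sqrt(11), 6*sqrt(2)}, Interval.Ropen(-1/74, 14/3))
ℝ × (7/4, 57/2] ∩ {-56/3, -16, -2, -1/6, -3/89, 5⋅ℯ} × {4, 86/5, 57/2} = {-56/3, -16, -2, -1/6, -3/89, 5⋅ℯ} × {4, 86/5, 57/2}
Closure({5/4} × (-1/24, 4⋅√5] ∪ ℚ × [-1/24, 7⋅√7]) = ℝ × [-1/24, 7⋅√7]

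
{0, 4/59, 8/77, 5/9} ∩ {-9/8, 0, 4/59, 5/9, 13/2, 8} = {0, 4/59, 5/9}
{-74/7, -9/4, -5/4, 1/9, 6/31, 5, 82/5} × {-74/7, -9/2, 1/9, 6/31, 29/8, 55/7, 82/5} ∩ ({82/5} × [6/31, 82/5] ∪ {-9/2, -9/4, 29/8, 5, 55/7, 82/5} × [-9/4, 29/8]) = ({82/5} × {6/31, 29/8, 55/7, 82/5}) ∪ ({-9/4, 5, 82/5} × {1/9, 6/31, 29/8})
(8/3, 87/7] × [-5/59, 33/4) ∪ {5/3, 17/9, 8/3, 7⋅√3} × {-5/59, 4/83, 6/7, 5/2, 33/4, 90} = ((8/3, 87/7] × [-5/59, 33/4)) ∪ ({5/3, 17/9, 8/3, 7⋅√3} × {-5/59, 4/83, 6/7, 5/2, 33/4, 90})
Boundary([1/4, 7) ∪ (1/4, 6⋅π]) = {1/4, 6⋅π}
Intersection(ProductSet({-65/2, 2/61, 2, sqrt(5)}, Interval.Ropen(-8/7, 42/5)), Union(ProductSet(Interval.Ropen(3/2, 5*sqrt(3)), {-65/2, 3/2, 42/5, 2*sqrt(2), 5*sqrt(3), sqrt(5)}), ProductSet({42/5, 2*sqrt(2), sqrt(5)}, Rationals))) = Union(ProductSet({sqrt(5)}, Intersection(Interval.Ropen(-8/7, 42/5), Rationals)), ProductSet({2, sqrt(5)}, {3/2, 2*sqrt(2), sqrt(5)}))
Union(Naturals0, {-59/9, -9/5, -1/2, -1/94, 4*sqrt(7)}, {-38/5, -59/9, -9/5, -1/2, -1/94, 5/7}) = Union({-38/5, -59/9, -9/5, -1/2, -1/94, 5/7, 4*sqrt(7)}, Naturals0)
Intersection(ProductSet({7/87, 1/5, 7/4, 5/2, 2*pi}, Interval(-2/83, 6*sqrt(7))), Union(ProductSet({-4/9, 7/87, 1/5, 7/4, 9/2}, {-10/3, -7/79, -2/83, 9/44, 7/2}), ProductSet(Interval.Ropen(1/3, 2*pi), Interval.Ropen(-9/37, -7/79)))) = ProductSet({7/87, 1/5, 7/4}, {-2/83, 9/44, 7/2})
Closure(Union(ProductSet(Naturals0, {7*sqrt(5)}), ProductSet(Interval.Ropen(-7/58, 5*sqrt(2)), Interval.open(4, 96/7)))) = Union(ProductSet({-7/58, 5*sqrt(2)}, Interval(4, 96/7)), ProductSet(Interval(-7/58, 5*sqrt(2)), {4, 96/7}), ProductSet(Interval.Ropen(-7/58, 5*sqrt(2)), Interval.open(4, 96/7)), ProductSet(Naturals0, {7*sqrt(5)}))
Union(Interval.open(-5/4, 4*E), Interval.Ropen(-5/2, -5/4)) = Union(Interval.Ropen(-5/2, -5/4), Interval.open(-5/4, 4*E))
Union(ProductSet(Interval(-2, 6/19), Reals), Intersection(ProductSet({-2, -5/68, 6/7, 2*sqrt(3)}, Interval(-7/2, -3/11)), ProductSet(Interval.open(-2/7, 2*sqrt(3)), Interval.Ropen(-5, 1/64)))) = Union(ProductSet({-5/68, 6/7}, Interval(-7/2, -3/11)), ProductSet(Interval(-2, 6/19), Reals))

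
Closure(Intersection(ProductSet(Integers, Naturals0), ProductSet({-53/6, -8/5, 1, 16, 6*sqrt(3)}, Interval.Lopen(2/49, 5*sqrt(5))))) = ProductSet({1, 16}, Range(1, 12, 1))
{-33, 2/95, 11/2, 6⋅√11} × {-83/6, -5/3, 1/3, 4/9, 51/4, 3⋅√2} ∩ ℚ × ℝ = {-33, 2/95, 11/2} × {-83/6, -5/3, 1/3, 4/9, 51/4, 3⋅√2}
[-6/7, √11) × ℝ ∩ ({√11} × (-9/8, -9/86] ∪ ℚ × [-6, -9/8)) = (ℚ ∩ [-6/7, √11)) × [-6, -9/8)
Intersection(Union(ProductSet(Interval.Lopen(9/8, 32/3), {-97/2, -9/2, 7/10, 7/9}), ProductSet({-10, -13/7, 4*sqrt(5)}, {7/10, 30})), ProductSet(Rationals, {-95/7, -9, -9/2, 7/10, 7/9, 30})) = Union(ProductSet({-10, -13/7}, {7/10, 30}), ProductSet(Intersection(Interval.Lopen(9/8, 32/3), Rationals), {-9/2, 7/10, 7/9}))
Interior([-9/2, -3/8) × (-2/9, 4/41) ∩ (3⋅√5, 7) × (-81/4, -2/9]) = ∅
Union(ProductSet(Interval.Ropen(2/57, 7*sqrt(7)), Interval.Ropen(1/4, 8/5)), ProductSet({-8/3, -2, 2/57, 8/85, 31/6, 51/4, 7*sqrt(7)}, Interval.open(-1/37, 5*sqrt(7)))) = Union(ProductSet({-8/3, -2, 2/57, 8/85, 31/6, 51/4, 7*sqrt(7)}, Interval.open(-1/37, 5*sqrt(7))), ProductSet(Interval.Ropen(2/57, 7*sqrt(7)), Interval.Ropen(1/4, 8/5)))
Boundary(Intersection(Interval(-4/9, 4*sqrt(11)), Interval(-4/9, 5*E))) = {-4/9, 4*sqrt(11)}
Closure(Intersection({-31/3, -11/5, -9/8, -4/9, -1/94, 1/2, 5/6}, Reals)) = {-31/3, -11/5, -9/8, -4/9, -1/94, 1/2, 5/6}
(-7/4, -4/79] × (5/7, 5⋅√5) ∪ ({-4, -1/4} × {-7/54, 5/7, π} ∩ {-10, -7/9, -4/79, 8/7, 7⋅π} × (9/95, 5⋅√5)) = (-7/4, -4/79] × (5/7, 5⋅√5)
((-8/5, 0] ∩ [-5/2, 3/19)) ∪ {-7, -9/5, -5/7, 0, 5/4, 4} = {-7, -9/5, 5/4, 4} ∪ (-8/5, 0]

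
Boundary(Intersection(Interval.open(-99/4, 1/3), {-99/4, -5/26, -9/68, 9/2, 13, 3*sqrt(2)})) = {-5/26, -9/68}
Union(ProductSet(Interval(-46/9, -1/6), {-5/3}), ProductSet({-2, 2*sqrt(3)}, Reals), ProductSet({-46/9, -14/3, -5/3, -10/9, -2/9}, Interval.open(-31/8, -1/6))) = Union(ProductSet({-2, 2*sqrt(3)}, Reals), ProductSet({-46/9, -14/3, -5/3, -10/9, -2/9}, Interval.open(-31/8, -1/6)), ProductSet(Interval(-46/9, -1/6), {-5/3}))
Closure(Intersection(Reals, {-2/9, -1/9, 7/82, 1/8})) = {-2/9, -1/9, 7/82, 1/8}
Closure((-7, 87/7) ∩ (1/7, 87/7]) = [1/7, 87/7]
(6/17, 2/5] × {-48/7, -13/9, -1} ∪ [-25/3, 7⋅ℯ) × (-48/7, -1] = ((6/17, 2/5] × {-48/7, -13/9, -1}) ∪ ([-25/3, 7⋅ℯ) × (-48/7, -1])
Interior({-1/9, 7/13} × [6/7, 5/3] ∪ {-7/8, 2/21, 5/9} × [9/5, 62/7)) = ∅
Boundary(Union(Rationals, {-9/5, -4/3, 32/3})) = Reals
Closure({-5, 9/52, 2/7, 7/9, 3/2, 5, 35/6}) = {-5, 9/52, 2/7, 7/9, 3/2, 5, 35/6}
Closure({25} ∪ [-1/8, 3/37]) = [-1/8, 3/37] ∪ {25}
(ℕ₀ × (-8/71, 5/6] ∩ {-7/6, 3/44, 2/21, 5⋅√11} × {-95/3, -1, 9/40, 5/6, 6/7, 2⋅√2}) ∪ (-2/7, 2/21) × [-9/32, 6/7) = (-2/7, 2/21) × [-9/32, 6/7)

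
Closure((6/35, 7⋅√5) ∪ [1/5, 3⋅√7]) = [6/35, 7⋅√5]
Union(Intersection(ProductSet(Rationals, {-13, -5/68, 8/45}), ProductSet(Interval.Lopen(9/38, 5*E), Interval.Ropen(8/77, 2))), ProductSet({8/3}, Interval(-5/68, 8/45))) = Union(ProductSet({8/3}, Interval(-5/68, 8/45)), ProductSet(Intersection(Interval.Lopen(9/38, 5*E), Rationals), {8/45}))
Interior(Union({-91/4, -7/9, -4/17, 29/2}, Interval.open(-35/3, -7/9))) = Interval.open(-35/3, -7/9)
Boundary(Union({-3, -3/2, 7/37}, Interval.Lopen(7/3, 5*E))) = {-3, -3/2, 7/37, 7/3, 5*E}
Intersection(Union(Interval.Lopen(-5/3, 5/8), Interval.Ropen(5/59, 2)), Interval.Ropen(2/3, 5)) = Interval.Ropen(2/3, 2)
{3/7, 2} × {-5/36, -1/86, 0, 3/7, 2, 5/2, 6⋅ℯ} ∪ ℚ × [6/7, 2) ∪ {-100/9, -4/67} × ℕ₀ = ({-100/9, -4/67} × ℕ₀) ∪ (ℚ × [6/7, 2)) ∪ ({3/7, 2} × {-5/36, -1/86, 0, 3/7, 2, 5/2, 6⋅ℯ})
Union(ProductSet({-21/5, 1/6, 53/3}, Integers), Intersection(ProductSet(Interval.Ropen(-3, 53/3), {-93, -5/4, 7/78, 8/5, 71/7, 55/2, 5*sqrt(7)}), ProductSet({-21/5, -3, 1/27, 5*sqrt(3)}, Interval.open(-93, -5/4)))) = ProductSet({-21/5, 1/6, 53/3}, Integers)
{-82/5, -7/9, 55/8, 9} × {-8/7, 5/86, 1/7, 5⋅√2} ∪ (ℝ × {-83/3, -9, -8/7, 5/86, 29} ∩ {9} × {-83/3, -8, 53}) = ({9} × {-83/3}) ∪ ({-82/5, -7/9, 55/8, 9} × {-8/7, 5/86, 1/7, 5⋅√2})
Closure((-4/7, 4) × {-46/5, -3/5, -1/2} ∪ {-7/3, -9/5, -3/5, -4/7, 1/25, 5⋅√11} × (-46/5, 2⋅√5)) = ([-4/7, 4] × {-46/5, -3/5, -1/2}) ∪ ({-7/3, -9/5, -3/5, -4/7, 1/25, 5⋅√11} × [-46/5, 2⋅√5])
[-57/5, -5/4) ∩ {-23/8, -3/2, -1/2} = {-23/8, -3/2}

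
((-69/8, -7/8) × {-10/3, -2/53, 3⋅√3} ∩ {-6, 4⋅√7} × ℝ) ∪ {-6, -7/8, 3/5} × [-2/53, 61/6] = ({-6, -7/8, 3/5} × [-2/53, 61/6]) ∪ ({-6} × {-10/3, -2/53, 3⋅√3})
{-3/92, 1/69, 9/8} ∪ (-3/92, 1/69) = [-3/92, 1/69] ∪ {9/8}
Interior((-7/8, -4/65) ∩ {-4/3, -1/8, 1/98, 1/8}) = ∅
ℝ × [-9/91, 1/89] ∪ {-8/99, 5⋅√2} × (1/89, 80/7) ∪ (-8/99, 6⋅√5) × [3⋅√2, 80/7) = (ℝ × [-9/91, 1/89]) ∪ ({-8/99, 5⋅√2} × (1/89, 80/7)) ∪ ((-8/99, 6⋅√5) × [3⋅√2, 80/7))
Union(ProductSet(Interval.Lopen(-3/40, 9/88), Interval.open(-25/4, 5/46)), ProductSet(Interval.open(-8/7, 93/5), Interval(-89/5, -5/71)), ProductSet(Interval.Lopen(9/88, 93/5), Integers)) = Union(ProductSet(Interval.open(-8/7, 93/5), Interval(-89/5, -5/71)), ProductSet(Interval.Lopen(-3/40, 9/88), Interval.open(-25/4, 5/46)), ProductSet(Interval.Lopen(9/88, 93/5), Integers))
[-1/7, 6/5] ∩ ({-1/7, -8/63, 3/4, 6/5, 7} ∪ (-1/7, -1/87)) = [-1/7, -1/87) ∪ {3/4, 6/5}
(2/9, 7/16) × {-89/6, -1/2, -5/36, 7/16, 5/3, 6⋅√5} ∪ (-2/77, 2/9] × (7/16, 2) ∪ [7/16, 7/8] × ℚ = ([7/16, 7/8] × ℚ) ∪ ((-2/77, 2/9] × (7/16, 2)) ∪ ((2/9, 7/16) × {-89/6, -1/2, -5/36, 7/16, 5/3, 6⋅√5})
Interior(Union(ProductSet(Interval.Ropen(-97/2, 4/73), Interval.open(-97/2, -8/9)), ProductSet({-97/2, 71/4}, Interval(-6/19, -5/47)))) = ProductSet(Interval.open(-97/2, 4/73), Interval.open(-97/2, -8/9))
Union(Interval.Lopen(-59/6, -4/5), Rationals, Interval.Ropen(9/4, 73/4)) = Union(Interval(-59/6, -4/5), Interval(9/4, 73/4), Rationals)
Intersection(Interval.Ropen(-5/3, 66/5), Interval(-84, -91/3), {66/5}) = EmptySet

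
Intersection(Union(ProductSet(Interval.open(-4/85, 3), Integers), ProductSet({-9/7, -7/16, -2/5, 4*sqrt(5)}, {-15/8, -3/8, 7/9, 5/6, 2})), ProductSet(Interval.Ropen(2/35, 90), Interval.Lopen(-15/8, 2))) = Union(ProductSet({4*sqrt(5)}, {-3/8, 7/9, 5/6, 2}), ProductSet(Interval.Ropen(2/35, 3), Range(-1, 3, 1)))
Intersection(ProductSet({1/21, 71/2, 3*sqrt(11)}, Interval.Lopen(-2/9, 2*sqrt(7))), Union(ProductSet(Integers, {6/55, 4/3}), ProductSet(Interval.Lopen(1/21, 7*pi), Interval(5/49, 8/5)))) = ProductSet({3*sqrt(11)}, Interval(5/49, 8/5))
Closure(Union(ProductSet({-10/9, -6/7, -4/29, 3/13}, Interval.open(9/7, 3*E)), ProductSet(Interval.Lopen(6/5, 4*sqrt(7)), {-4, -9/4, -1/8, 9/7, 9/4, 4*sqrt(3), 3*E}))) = Union(ProductSet({-10/9, -6/7, -4/29, 3/13}, Interval(9/7, 3*E)), ProductSet(Interval(6/5, 4*sqrt(7)), {-4, -9/4, -1/8, 9/7, 9/4, 4*sqrt(3), 3*E}))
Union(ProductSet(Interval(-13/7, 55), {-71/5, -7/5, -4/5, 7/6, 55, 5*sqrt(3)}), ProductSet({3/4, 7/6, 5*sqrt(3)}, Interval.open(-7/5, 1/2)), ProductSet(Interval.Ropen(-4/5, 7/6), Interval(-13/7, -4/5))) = Union(ProductSet({3/4, 7/6, 5*sqrt(3)}, Interval.open(-7/5, 1/2)), ProductSet(Interval(-13/7, 55), {-71/5, -7/5, -4/5, 7/6, 55, 5*sqrt(3)}), ProductSet(Interval.Ropen(-4/5, 7/6), Interval(-13/7, -4/5)))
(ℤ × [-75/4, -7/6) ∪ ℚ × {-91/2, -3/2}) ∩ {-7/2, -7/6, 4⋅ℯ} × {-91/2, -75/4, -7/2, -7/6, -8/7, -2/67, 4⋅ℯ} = {-7/2, -7/6} × {-91/2}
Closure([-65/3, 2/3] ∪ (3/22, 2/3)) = [-65/3, 2/3]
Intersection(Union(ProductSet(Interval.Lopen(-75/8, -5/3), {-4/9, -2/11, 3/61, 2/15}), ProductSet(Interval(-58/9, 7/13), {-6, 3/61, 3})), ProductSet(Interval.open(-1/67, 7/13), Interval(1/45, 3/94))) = EmptySet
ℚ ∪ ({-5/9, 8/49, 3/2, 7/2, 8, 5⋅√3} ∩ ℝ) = ℚ ∪ {5⋅√3}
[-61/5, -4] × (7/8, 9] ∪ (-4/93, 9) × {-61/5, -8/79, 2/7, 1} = ([-61/5, -4] × (7/8, 9]) ∪ ((-4/93, 9) × {-61/5, -8/79, 2/7, 1})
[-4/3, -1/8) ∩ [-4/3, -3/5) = [-4/3, -3/5)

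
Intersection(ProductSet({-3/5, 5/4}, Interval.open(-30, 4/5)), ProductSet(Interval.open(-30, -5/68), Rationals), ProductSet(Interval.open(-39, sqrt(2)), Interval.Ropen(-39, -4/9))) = ProductSet({-3/5}, Intersection(Interval.open(-30, -4/9), Rationals))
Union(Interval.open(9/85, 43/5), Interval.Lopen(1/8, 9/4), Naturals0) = Union(Interval.open(9/85, 43/5), Naturals0)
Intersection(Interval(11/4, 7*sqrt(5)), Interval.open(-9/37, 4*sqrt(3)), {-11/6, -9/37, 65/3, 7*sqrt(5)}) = EmptySet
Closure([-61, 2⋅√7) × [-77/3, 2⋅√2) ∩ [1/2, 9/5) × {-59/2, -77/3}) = [1/2, 9/5] × {-77/3}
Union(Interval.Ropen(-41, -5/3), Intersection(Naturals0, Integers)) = Union(Interval.Ropen(-41, -5/3), Naturals0)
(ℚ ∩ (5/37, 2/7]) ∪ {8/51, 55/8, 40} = {55/8, 40} ∪ (ℚ ∩ (5/37, 2/7])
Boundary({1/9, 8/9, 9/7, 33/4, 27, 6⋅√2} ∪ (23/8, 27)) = {1/9, 8/9, 9/7, 23/8, 27}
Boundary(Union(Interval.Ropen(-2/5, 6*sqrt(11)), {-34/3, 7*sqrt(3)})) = {-34/3, -2/5, 6*sqrt(11)}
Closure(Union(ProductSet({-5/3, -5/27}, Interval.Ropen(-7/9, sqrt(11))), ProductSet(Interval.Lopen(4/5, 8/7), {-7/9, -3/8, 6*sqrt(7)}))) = Union(ProductSet({-5/3, -5/27}, Interval(-7/9, sqrt(11))), ProductSet(Interval(4/5, 8/7), {-7/9, -3/8, 6*sqrt(7)}))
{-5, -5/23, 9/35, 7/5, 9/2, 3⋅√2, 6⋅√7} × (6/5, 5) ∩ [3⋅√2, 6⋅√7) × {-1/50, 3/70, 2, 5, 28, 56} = {9/2, 3⋅√2} × {2}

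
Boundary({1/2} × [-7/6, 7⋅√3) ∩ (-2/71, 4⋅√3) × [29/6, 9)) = {1/2} × [29/6, 9]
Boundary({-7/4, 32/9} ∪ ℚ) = ℝ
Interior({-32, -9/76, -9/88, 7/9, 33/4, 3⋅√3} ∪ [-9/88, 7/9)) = (-9/88, 7/9)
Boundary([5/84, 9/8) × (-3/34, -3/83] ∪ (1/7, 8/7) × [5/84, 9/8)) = ({5/84, 9/8} × [-3/34, -3/83]) ∪ ({1/7, 8/7} × [5/84, 9/8]) ∪ ([5/84, 9/8] × {-3/34, -3/83}) ∪ ([1/7, 8/7] × {5/84, 9/8})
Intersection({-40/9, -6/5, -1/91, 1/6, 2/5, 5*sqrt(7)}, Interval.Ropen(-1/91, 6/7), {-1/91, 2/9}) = {-1/91}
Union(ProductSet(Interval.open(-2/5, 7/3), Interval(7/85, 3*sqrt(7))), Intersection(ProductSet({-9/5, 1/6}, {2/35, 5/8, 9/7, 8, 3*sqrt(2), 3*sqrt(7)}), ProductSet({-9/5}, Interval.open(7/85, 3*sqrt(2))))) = Union(ProductSet({-9/5}, {5/8, 9/7}), ProductSet(Interval.open(-2/5, 7/3), Interval(7/85, 3*sqrt(7))))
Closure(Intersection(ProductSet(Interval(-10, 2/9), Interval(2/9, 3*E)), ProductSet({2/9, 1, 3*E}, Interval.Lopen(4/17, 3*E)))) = ProductSet({2/9}, Interval(4/17, 3*E))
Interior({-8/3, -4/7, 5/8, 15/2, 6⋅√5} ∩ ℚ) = ∅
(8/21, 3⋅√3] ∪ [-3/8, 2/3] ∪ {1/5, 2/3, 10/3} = [-3/8, 3⋅√3]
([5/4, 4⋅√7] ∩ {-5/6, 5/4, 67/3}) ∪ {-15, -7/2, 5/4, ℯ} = {-15, -7/2, 5/4, ℯ}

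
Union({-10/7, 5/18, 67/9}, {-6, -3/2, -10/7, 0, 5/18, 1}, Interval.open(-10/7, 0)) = Union({-6, -3/2, 5/18, 1, 67/9}, Interval(-10/7, 0))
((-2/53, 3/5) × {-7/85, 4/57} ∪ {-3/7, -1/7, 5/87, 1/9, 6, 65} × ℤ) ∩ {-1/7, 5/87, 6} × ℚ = ({5/87} × {-7/85, 4/57}) ∪ ({-1/7, 5/87, 6} × ℤ)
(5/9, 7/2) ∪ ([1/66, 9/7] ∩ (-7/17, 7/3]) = [1/66, 7/2)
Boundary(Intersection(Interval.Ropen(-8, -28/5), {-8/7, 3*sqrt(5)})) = EmptySet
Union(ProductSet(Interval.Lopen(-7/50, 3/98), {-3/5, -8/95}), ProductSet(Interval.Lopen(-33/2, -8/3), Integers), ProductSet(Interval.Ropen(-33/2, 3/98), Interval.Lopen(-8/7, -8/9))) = Union(ProductSet(Interval.Lopen(-33/2, -8/3), Integers), ProductSet(Interval.Ropen(-33/2, 3/98), Interval.Lopen(-8/7, -8/9)), ProductSet(Interval.Lopen(-7/50, 3/98), {-3/5, -8/95}))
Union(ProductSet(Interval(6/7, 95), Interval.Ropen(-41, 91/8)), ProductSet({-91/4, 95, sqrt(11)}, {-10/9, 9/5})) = Union(ProductSet({-91/4, 95, sqrt(11)}, {-10/9, 9/5}), ProductSet(Interval(6/7, 95), Interval.Ropen(-41, 91/8)))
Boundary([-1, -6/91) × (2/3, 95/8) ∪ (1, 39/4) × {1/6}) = ([1, 39/4] × {1/6}) ∪ ({-1, -6/91} × [2/3, 95/8]) ∪ ([-1, -6/91] × {2/3, 95/8})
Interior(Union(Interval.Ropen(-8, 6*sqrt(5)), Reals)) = Interval(-oo, oo)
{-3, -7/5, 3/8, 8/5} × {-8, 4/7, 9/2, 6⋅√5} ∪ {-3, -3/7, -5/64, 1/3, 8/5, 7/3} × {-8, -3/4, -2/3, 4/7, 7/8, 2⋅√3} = ({-3, -7/5, 3/8, 8/5} × {-8, 4/7, 9/2, 6⋅√5}) ∪ ({-3, -3/7, -5/64, 1/3, 8/5, 7/3} × {-8, -3/4, -2/3, 4/7, 7/8, 2⋅√3})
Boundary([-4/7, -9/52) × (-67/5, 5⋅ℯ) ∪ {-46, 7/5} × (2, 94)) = ({-46, 7/5} × [2, 94]) ∪ ({-4/7, -9/52} × [-67/5, 5⋅ℯ]) ∪ ([-4/7, -9/52] × {-67/5, 5⋅ℯ})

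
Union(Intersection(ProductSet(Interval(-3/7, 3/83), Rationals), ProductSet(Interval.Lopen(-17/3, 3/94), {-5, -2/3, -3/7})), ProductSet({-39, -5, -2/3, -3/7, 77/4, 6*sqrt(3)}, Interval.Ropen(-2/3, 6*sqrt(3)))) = Union(ProductSet({-39, -5, -2/3, -3/7, 77/4, 6*sqrt(3)}, Interval.Ropen(-2/3, 6*sqrt(3))), ProductSet(Interval(-3/7, 3/94), {-5, -2/3, -3/7}))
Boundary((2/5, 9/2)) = {2/5, 9/2}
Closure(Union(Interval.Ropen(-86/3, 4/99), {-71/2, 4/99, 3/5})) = Union({-71/2, 3/5}, Interval(-86/3, 4/99))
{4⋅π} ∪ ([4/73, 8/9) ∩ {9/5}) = {4⋅π}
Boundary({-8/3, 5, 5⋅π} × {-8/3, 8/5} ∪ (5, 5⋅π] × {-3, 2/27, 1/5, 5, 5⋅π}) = ({-8/3, 5, 5⋅π} × {-8/3, 8/5}) ∪ ([5, 5⋅π] × {-3, 2/27, 1/5, 5, 5⋅π})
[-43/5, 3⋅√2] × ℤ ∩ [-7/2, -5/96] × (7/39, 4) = [-7/2, -5/96] × {1, 2, 3}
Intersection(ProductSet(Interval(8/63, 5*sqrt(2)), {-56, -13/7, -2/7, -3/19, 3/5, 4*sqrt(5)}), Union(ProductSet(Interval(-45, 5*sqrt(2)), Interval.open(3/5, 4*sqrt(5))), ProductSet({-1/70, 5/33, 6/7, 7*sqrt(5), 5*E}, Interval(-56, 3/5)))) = ProductSet({5/33, 6/7}, {-56, -13/7, -2/7, -3/19, 3/5})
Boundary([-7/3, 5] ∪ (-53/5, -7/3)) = {-53/5, 5}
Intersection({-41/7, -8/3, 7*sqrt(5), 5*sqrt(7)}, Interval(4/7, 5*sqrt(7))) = {5*sqrt(7)}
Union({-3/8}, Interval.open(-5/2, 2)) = Interval.open(-5/2, 2)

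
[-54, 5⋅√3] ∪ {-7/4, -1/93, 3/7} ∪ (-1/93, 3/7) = [-54, 5⋅√3]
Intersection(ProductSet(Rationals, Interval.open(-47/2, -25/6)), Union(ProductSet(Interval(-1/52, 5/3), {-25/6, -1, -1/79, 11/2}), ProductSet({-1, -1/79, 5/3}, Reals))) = ProductSet({-1, -1/79, 5/3}, Interval.open(-47/2, -25/6))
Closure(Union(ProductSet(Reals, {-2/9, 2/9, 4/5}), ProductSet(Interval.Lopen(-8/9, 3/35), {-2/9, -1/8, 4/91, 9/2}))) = Union(ProductSet(Interval(-8/9, 3/35), {-2/9, -1/8, 4/91, 9/2}), ProductSet(Reals, {-2/9, 2/9, 4/5}))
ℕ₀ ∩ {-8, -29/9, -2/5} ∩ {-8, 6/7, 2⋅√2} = ∅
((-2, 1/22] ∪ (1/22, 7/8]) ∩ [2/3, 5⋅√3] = [2/3, 7/8]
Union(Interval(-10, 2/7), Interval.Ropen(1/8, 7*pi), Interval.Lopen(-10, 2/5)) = Interval.Ropen(-10, 7*pi)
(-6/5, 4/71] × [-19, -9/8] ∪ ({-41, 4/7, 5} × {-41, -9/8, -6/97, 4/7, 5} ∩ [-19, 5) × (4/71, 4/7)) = (-6/5, 4/71] × [-19, -9/8]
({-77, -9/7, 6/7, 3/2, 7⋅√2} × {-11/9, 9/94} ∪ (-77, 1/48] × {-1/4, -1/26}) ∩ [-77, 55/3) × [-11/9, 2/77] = ((-77, 1/48] × {-1/4, -1/26}) ∪ ({-77, -9/7, 6/7, 3/2, 7⋅√2} × {-11/9})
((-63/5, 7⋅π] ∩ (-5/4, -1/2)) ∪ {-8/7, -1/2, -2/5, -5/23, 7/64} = (-5/4, -1/2] ∪ {-2/5, -5/23, 7/64}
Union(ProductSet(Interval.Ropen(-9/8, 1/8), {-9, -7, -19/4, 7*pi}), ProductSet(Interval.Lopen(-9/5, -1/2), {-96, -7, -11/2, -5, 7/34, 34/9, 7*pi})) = Union(ProductSet(Interval.Lopen(-9/5, -1/2), {-96, -7, -11/2, -5, 7/34, 34/9, 7*pi}), ProductSet(Interval.Ropen(-9/8, 1/8), {-9, -7, -19/4, 7*pi}))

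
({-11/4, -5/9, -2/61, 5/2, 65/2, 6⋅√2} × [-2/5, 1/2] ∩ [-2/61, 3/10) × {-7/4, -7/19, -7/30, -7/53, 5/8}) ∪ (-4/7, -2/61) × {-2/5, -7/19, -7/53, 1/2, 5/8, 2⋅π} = ({-2/61} × {-7/19, -7/30, -7/53}) ∪ ((-4/7, -2/61) × {-2/5, -7/19, -7/53, 1/2, 5/8, 2⋅π})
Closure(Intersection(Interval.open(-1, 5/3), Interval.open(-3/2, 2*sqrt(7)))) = Interval(-1, 5/3)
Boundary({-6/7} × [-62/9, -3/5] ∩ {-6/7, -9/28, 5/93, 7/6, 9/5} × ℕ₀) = ∅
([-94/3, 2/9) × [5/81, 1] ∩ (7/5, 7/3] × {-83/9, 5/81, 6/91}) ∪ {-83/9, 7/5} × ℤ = {-83/9, 7/5} × ℤ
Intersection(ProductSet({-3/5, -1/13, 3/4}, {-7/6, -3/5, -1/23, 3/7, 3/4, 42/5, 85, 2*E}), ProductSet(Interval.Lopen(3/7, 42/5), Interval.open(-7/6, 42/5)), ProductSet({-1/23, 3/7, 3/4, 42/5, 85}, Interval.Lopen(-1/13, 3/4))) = ProductSet({3/4}, {-1/23, 3/7, 3/4})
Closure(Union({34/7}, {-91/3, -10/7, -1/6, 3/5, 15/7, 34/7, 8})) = {-91/3, -10/7, -1/6, 3/5, 15/7, 34/7, 8}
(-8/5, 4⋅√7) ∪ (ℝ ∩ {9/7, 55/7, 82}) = (-8/5, 4⋅√7) ∪ {82}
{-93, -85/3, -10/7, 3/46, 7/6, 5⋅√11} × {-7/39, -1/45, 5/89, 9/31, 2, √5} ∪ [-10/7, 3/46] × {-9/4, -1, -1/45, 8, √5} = ([-10/7, 3/46] × {-9/4, -1, -1/45, 8, √5}) ∪ ({-93, -85/3, -10/7, 3/46, 7/6, 5⋅√11} × {-7/39, -1/45, 5/89, 9/31, 2, √5})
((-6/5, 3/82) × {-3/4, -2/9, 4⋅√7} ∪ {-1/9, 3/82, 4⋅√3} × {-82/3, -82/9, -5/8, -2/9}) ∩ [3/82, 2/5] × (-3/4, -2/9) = {3/82} × {-5/8}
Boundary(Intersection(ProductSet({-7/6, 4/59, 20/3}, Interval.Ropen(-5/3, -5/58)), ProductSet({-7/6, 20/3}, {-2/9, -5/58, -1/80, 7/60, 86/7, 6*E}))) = ProductSet({-7/6, 20/3}, {-2/9})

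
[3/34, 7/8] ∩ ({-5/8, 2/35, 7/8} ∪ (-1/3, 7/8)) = [3/34, 7/8]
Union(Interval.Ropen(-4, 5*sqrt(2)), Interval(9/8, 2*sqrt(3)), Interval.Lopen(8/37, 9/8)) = Interval.Ropen(-4, 5*sqrt(2))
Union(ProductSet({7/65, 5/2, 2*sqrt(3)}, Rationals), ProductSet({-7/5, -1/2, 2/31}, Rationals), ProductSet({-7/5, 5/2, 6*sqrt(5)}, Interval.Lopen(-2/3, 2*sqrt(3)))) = Union(ProductSet({-7/5, 5/2, 6*sqrt(5)}, Interval.Lopen(-2/3, 2*sqrt(3))), ProductSet({-7/5, -1/2, 2/31, 7/65, 5/2, 2*sqrt(3)}, Rationals))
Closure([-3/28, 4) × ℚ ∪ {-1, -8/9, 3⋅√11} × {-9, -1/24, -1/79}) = ([-3/28, 4] × ℝ) ∪ ({-1, -8/9, 3⋅√11} × {-9, -1/24, -1/79})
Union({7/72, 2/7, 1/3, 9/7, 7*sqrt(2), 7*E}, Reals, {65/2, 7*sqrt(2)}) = Reals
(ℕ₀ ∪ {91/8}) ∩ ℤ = ℕ₀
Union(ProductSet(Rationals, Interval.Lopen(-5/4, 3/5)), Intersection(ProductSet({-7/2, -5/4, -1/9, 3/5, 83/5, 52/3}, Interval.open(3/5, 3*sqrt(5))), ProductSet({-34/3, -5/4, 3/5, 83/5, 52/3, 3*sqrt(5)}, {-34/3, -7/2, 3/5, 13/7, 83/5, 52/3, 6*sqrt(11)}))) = Union(ProductSet({-5/4, 3/5, 83/5, 52/3}, {13/7}), ProductSet(Rationals, Interval.Lopen(-5/4, 3/5)))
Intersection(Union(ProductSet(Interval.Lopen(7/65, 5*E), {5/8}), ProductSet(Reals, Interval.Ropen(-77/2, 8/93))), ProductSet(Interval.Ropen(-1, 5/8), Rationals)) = Union(ProductSet(Interval.Ropen(-1, 5/8), Intersection(Interval.Ropen(-77/2, 8/93), Rationals)), ProductSet(Interval.open(7/65, 5/8), {5/8}))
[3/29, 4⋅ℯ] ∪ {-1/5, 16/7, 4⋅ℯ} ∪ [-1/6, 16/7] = {-1/5} ∪ [-1/6, 4⋅ℯ]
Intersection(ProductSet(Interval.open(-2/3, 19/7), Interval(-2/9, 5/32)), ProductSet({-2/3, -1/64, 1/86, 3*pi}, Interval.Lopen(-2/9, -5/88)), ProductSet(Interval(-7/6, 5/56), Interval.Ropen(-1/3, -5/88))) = ProductSet({-1/64, 1/86}, Interval.open(-2/9, -5/88))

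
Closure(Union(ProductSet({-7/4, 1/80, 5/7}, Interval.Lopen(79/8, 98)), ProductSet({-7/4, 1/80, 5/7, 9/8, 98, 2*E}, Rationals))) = ProductSet({-7/4, 1/80, 5/7, 9/8, 98, 2*E}, Reals)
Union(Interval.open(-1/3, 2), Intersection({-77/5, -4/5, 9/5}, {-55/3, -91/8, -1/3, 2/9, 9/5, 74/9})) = Interval.open(-1/3, 2)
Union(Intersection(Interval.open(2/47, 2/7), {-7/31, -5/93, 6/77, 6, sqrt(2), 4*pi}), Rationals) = Rationals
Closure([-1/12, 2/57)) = [-1/12, 2/57]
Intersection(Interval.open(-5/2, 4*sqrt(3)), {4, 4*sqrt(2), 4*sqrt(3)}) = {4, 4*sqrt(2)}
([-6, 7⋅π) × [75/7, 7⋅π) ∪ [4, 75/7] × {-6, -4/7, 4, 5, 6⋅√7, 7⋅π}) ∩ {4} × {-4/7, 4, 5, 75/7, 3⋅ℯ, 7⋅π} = {4} × {-4/7, 4, 5, 75/7, 7⋅π}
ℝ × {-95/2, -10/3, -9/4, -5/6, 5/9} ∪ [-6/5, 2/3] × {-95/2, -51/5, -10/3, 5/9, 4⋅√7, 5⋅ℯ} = (ℝ × {-95/2, -10/3, -9/4, -5/6, 5/9}) ∪ ([-6/5, 2/3] × {-95/2, -51/5, -10/3, 5/9, 4⋅√7, 5⋅ℯ})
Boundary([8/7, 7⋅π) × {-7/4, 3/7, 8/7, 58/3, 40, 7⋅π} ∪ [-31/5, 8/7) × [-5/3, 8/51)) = ({-31/5, 8/7} × [-5/3, 8/51]) ∪ ([-31/5, 8/7] × {-5/3, 8/51}) ∪ ([8/7, 7⋅π] × {-7/4, 3/7, 8/7, 58/3, 40, 7⋅π})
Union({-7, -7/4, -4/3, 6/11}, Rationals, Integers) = Rationals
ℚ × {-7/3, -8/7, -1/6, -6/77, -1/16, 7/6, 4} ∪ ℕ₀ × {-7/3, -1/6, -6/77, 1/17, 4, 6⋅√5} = (ℚ × {-7/3, -8/7, -1/6, -6/77, -1/16, 7/6, 4}) ∪ (ℕ₀ × {-7/3, -1/6, -6/77, 1/17, 4, 6⋅√5})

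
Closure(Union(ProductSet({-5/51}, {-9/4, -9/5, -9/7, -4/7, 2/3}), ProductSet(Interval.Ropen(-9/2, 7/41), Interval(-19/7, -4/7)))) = Union(ProductSet({-5/51}, {-9/4, -9/5, -9/7, -4/7, 2/3}), ProductSet(Interval(-9/2, 7/41), Interval(-19/7, -4/7)))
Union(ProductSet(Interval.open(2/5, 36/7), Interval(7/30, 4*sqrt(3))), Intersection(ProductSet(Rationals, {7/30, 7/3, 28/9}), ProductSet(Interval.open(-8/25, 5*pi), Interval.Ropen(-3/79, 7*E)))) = Union(ProductSet(Intersection(Interval.open(-8/25, 5*pi), Rationals), {7/30, 7/3, 28/9}), ProductSet(Interval.open(2/5, 36/7), Interval(7/30, 4*sqrt(3))))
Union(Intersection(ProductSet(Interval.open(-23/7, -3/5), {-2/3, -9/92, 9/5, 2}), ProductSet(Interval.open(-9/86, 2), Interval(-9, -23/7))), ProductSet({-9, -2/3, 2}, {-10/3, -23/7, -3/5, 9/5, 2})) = ProductSet({-9, -2/3, 2}, {-10/3, -23/7, -3/5, 9/5, 2})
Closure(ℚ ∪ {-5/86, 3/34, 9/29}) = ℝ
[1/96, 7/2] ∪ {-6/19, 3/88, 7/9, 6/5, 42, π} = {-6/19, 42} ∪ [1/96, 7/2]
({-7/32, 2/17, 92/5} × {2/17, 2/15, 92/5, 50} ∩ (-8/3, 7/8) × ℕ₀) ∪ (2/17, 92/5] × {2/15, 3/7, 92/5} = ({-7/32, 2/17} × {50}) ∪ ((2/17, 92/5] × {2/15, 3/7, 92/5})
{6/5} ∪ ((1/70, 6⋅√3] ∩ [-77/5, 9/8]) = (1/70, 9/8] ∪ {6/5}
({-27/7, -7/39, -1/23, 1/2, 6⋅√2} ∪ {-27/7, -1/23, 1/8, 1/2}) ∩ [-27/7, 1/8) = {-27/7, -7/39, -1/23}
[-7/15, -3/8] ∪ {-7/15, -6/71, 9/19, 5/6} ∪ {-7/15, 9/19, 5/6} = [-7/15, -3/8] ∪ {-6/71, 9/19, 5/6}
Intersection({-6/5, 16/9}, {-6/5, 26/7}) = {-6/5}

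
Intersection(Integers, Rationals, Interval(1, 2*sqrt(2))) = Range(1, 3, 1)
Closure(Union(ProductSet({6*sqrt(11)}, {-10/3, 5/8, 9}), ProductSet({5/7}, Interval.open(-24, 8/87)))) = Union(ProductSet({5/7}, Interval(-24, 8/87)), ProductSet({6*sqrt(11)}, {-10/3, 5/8, 9}))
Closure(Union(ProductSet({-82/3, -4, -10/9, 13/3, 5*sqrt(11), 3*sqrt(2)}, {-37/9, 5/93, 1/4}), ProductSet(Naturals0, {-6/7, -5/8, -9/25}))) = Union(ProductSet({-82/3, -4, -10/9, 13/3, 5*sqrt(11), 3*sqrt(2)}, {-37/9, 5/93, 1/4}), ProductSet(Naturals0, {-6/7, -5/8, -9/25}))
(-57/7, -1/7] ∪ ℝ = (-∞, ∞)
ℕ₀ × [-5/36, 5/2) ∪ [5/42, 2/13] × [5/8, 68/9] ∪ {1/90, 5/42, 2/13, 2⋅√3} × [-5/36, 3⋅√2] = (ℕ₀ × [-5/36, 5/2)) ∪ ([5/42, 2/13] × [5/8, 68/9]) ∪ ({1/90, 5/42, 2/13, 2⋅√3} × [-5/36, 3⋅√2])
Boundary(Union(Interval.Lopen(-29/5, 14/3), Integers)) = Union(Complement(Integers, Interval.open(-29/5, 14/3)), {-29/5, 14/3})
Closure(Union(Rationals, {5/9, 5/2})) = Reals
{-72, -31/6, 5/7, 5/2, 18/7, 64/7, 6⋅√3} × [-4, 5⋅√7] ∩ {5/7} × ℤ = {5/7} × {-4, -3, …, 13}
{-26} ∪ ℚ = ℚ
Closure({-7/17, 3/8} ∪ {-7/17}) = {-7/17, 3/8}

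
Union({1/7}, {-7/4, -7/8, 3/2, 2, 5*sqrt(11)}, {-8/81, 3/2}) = {-7/4, -7/8, -8/81, 1/7, 3/2, 2, 5*sqrt(11)}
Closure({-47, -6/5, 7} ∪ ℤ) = ℤ ∪ {-6/5}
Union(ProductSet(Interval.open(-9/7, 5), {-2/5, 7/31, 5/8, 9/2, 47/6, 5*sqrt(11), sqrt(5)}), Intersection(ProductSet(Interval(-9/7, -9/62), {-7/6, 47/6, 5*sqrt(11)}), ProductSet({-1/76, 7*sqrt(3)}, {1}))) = ProductSet(Interval.open(-9/7, 5), {-2/5, 7/31, 5/8, 9/2, 47/6, 5*sqrt(11), sqrt(5)})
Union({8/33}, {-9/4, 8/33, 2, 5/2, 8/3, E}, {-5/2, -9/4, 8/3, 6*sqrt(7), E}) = {-5/2, -9/4, 8/33, 2, 5/2, 8/3, 6*sqrt(7), E}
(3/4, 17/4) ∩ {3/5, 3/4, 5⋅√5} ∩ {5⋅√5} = ∅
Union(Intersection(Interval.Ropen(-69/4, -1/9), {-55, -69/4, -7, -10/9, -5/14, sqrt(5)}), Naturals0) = Union({-69/4, -7, -10/9, -5/14}, Naturals0)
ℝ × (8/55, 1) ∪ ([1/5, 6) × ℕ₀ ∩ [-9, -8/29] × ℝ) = ℝ × (8/55, 1)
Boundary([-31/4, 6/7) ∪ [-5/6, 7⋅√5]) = {-31/4, 7⋅√5}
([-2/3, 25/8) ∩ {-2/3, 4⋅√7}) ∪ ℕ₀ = {-2/3} ∪ ℕ₀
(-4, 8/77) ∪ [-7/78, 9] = (-4, 9]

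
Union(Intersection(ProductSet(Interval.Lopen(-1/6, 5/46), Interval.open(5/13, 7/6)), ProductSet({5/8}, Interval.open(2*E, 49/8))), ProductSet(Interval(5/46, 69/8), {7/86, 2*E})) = ProductSet(Interval(5/46, 69/8), {7/86, 2*E})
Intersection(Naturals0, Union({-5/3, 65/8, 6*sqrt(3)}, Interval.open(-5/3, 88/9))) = Range(0, 10, 1)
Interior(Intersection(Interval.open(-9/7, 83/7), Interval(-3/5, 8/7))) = Interval.open(-3/5, 8/7)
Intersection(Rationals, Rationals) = Rationals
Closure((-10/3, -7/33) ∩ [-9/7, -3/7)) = [-9/7, -3/7]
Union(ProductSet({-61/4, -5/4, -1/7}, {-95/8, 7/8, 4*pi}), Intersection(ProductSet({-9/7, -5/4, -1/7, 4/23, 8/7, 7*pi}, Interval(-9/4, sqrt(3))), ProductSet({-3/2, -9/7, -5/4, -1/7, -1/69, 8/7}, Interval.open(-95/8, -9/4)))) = ProductSet({-61/4, -5/4, -1/7}, {-95/8, 7/8, 4*pi})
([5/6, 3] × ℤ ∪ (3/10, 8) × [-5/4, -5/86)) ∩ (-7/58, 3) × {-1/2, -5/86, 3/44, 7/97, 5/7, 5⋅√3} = (3/10, 3) × {-1/2}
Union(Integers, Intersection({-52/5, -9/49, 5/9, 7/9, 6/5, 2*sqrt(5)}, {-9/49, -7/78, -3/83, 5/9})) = Union({-9/49, 5/9}, Integers)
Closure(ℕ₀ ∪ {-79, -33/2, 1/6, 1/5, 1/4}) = {-79, -33/2, 1/6, 1/5, 1/4} ∪ ℕ₀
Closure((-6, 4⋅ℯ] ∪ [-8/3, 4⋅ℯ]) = [-6, 4⋅ℯ]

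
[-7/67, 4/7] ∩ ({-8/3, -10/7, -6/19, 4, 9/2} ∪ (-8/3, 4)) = [-7/67, 4/7]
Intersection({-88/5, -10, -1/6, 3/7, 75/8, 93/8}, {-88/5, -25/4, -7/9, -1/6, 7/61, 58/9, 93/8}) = {-88/5, -1/6, 93/8}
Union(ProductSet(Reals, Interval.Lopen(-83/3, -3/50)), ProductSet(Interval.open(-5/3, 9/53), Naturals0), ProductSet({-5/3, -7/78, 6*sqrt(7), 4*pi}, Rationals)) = Union(ProductSet({-5/3, -7/78, 6*sqrt(7), 4*pi}, Rationals), ProductSet(Interval.open(-5/3, 9/53), Naturals0), ProductSet(Reals, Interval.Lopen(-83/3, -3/50)))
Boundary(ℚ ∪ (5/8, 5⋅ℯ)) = (-∞, 5/8] ∪ [5⋅ℯ, ∞)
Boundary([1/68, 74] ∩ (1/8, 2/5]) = {1/8, 2/5}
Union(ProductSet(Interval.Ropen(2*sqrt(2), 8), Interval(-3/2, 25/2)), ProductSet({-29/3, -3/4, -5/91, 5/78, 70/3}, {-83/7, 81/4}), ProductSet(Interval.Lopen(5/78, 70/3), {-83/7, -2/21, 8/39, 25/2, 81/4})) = Union(ProductSet({-29/3, -3/4, -5/91, 5/78, 70/3}, {-83/7, 81/4}), ProductSet(Interval.Lopen(5/78, 70/3), {-83/7, -2/21, 8/39, 25/2, 81/4}), ProductSet(Interval.Ropen(2*sqrt(2), 8), Interval(-3/2, 25/2)))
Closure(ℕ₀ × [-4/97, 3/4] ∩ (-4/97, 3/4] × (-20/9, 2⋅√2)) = {0} × [-4/97, 3/4]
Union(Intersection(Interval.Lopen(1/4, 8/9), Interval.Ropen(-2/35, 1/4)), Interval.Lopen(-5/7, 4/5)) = Interval.Lopen(-5/7, 4/5)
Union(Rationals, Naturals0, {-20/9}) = Rationals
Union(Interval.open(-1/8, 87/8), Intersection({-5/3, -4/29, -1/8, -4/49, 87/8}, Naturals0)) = Interval.open(-1/8, 87/8)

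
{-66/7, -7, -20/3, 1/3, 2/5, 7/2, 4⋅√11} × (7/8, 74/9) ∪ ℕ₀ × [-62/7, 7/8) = (ℕ₀ × [-62/7, 7/8)) ∪ ({-66/7, -7, -20/3, 1/3, 2/5, 7/2, 4⋅√11} × (7/8, 74/9))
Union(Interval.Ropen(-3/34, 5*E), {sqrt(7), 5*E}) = Interval(-3/34, 5*E)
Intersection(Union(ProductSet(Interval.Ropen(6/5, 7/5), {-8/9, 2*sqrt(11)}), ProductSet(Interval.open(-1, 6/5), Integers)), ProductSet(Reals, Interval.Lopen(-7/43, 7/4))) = ProductSet(Interval.open(-1, 6/5), Range(0, 2, 1))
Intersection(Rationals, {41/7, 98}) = {41/7, 98}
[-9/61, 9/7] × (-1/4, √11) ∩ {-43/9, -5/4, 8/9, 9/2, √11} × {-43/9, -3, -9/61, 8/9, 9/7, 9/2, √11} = {8/9} × {-9/61, 8/9, 9/7}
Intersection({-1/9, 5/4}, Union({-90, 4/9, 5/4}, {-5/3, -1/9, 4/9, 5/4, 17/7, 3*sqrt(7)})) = {-1/9, 5/4}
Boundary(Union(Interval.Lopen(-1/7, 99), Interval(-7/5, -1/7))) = {-7/5, 99}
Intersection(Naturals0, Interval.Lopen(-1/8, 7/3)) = Range(0, 3, 1)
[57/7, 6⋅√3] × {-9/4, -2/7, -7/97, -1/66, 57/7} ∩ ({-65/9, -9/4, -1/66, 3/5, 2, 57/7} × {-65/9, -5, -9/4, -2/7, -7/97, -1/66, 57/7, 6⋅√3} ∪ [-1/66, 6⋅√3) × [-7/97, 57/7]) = ({57/7} × {-9/4, -2/7, -7/97, -1/66, 57/7}) ∪ ([57/7, 6⋅√3) × {-7/97, -1/66, 57/7})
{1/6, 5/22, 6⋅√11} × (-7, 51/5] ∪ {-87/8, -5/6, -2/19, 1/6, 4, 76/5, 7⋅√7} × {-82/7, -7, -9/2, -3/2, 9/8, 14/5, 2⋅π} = ({1/6, 5/22, 6⋅√11} × (-7, 51/5]) ∪ ({-87/8, -5/6, -2/19, 1/6, 4, 76/5, 7⋅√7} × {-82/7, -7, -9/2, -3/2, 9/8, 14/5, 2⋅π})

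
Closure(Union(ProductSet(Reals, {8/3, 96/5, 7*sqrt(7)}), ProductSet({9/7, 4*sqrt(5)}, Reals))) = Union(ProductSet({9/7, 4*sqrt(5)}, Reals), ProductSet(Reals, {8/3, 96/5, 7*sqrt(7)}))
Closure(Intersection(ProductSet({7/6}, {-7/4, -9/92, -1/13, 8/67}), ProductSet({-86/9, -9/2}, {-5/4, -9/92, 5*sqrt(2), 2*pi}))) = EmptySet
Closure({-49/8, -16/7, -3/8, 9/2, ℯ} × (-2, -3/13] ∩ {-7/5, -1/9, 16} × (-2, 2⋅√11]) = ∅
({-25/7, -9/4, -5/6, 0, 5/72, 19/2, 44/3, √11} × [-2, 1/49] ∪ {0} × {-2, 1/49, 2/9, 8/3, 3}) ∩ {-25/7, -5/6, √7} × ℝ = {-25/7, -5/6} × [-2, 1/49]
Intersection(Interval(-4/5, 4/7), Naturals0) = Range(0, 1, 1)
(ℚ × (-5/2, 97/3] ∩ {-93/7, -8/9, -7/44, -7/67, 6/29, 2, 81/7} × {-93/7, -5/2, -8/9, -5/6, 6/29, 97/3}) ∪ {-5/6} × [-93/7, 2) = ({-5/6} × [-93/7, 2)) ∪ ({-93/7, -8/9, -7/44, -7/67, 6/29, 2, 81/7} × {-8/9, -5/6, 6/29, 97/3})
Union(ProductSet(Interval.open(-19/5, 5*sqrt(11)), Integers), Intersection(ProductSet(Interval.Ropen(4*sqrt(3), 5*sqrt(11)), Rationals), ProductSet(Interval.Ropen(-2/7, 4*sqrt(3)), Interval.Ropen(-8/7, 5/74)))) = ProductSet(Interval.open(-19/5, 5*sqrt(11)), Integers)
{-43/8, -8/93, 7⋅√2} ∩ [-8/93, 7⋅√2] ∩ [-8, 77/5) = {-8/93, 7⋅√2}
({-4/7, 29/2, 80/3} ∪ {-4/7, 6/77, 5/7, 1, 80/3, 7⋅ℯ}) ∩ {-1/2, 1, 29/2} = {1, 29/2}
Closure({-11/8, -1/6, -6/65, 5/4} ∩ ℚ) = {-11/8, -1/6, -6/65, 5/4}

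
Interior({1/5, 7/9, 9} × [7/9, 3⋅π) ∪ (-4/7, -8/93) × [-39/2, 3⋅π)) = (-4/7, -8/93) × (-39/2, 3⋅π)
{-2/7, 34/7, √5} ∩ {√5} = {√5}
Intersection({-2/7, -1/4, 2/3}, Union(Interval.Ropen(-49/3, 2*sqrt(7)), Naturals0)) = {-2/7, -1/4, 2/3}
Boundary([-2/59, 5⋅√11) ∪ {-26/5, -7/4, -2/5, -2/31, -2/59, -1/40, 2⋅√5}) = {-26/5, -7/4, -2/5, -2/31, -2/59, 5⋅√11}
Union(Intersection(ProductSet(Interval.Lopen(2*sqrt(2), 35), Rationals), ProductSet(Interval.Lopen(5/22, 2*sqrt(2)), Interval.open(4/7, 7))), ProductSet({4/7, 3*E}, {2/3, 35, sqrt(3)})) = ProductSet({4/7, 3*E}, {2/3, 35, sqrt(3)})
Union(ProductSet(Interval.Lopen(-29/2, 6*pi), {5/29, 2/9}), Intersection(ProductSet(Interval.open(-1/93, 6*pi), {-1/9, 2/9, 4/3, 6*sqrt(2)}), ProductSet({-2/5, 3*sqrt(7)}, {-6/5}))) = ProductSet(Interval.Lopen(-29/2, 6*pi), {5/29, 2/9})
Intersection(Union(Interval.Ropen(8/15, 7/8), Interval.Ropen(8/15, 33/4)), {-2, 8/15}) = {8/15}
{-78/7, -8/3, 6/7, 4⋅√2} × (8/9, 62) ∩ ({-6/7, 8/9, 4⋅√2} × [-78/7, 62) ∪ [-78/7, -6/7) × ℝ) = {-78/7, -8/3, 4⋅√2} × (8/9, 62)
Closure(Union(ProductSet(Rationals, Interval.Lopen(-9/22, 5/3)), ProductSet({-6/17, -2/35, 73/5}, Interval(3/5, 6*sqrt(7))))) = Union(ProductSet({-6/17, -2/35, 73/5}, Interval(3/5, 6*sqrt(7))), ProductSet(Reals, Interval(-9/22, 5/3)))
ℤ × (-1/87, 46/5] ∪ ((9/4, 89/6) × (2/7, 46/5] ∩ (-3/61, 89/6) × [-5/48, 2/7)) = ℤ × (-1/87, 46/5]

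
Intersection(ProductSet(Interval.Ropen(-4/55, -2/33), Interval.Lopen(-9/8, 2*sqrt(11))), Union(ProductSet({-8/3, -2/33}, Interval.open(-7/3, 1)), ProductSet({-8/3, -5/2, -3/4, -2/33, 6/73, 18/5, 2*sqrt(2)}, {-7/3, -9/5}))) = EmptySet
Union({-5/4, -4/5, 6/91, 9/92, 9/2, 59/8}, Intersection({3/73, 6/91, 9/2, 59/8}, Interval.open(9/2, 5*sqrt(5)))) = {-5/4, -4/5, 6/91, 9/92, 9/2, 59/8}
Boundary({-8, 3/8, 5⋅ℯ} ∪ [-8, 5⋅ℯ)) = {-8, 5⋅ℯ}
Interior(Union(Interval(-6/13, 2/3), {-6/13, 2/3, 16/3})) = Interval.open(-6/13, 2/3)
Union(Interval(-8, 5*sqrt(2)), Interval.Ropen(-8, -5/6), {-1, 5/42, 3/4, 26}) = Union({26}, Interval(-8, 5*sqrt(2)))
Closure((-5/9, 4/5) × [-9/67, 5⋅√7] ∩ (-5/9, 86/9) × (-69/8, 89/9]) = [-5/9, 4/5] × [-9/67, 89/9]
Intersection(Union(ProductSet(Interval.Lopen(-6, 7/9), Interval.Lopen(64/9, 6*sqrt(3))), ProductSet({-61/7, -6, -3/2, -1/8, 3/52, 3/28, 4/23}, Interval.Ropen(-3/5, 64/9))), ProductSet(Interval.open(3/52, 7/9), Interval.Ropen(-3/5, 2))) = ProductSet({3/28, 4/23}, Interval.Ropen(-3/5, 2))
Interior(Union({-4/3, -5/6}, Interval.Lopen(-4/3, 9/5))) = Interval.open(-4/3, 9/5)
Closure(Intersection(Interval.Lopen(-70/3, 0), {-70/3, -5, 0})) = {-5, 0}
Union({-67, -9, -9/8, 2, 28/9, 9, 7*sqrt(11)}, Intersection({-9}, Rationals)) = {-67, -9, -9/8, 2, 28/9, 9, 7*sqrt(11)}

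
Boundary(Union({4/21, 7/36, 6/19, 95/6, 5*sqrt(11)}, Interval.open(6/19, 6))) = {4/21, 7/36, 6/19, 6, 95/6, 5*sqrt(11)}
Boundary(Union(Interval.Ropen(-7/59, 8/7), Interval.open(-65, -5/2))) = {-65, -5/2, -7/59, 8/7}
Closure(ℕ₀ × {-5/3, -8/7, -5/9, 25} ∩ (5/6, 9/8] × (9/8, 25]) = {1} × {25}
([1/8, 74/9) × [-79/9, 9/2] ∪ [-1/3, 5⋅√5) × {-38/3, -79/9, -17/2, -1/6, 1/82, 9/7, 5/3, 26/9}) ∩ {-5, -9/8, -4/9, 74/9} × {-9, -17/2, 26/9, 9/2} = {74/9} × {-17/2, 26/9}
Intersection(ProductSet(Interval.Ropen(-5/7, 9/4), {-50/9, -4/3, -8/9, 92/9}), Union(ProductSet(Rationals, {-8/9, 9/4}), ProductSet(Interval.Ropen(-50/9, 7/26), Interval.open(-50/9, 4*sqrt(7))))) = Union(ProductSet(Intersection(Interval.Ropen(-5/7, 9/4), Rationals), {-8/9}), ProductSet(Interval.Ropen(-5/7, 7/26), {-4/3, -8/9, 92/9}))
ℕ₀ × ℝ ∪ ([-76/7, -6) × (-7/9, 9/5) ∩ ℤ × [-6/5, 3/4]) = (ℕ₀ × ℝ) ∪ ({-10, -9, -8, -7} × (-7/9, 3/4])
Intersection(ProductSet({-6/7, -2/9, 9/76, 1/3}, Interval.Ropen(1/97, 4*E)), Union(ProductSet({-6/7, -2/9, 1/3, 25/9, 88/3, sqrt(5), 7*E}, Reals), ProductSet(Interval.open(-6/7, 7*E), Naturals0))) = Union(ProductSet({-6/7, -2/9, 1/3}, Interval.Ropen(1/97, 4*E)), ProductSet({-2/9, 9/76, 1/3}, Range(1, 11, 1)))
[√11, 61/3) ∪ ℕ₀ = ℕ₀ ∪ [√11, 61/3)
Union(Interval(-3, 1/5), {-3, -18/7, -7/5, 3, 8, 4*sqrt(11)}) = Union({3, 8, 4*sqrt(11)}, Interval(-3, 1/5))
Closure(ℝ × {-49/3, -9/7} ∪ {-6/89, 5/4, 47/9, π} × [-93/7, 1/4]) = (ℝ × {-49/3, -9/7}) ∪ ({-6/89, 5/4, 47/9, π} × [-93/7, 1/4])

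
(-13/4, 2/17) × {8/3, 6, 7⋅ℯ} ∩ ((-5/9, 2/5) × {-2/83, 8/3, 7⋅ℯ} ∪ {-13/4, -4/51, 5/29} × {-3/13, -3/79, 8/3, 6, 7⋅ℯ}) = ({-4/51} × {8/3, 6, 7⋅ℯ}) ∪ ((-5/9, 2/17) × {8/3, 7⋅ℯ})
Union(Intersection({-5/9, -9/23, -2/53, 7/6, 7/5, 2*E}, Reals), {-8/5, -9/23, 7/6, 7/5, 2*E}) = {-8/5, -5/9, -9/23, -2/53, 7/6, 7/5, 2*E}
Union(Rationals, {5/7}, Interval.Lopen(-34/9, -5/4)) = Union(Interval(-34/9, -5/4), Rationals)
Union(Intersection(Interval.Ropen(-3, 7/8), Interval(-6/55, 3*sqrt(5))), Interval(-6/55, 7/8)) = Interval(-6/55, 7/8)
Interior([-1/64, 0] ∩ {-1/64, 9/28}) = ∅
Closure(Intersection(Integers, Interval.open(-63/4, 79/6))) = Range(-15, 14, 1)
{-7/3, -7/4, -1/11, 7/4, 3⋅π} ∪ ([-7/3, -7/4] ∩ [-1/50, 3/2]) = {-7/3, -7/4, -1/11, 7/4, 3⋅π}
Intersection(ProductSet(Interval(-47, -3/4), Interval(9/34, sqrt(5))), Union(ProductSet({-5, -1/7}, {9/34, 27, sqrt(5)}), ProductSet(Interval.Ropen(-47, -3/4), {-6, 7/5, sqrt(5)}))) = Union(ProductSet({-5}, {9/34, sqrt(5)}), ProductSet(Interval.Ropen(-47, -3/4), {7/5, sqrt(5)}))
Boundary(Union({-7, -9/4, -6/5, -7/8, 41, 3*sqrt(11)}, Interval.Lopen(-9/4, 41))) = {-7, -9/4, 41}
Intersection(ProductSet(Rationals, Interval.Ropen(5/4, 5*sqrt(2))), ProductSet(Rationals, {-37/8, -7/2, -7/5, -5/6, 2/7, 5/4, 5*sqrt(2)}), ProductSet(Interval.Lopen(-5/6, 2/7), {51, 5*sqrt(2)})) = EmptySet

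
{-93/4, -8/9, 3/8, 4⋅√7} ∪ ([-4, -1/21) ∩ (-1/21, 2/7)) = {-93/4, -8/9, 3/8, 4⋅√7}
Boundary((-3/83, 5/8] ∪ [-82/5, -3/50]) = {-82/5, -3/50, -3/83, 5/8}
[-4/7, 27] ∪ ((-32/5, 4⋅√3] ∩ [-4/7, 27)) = [-4/7, 27]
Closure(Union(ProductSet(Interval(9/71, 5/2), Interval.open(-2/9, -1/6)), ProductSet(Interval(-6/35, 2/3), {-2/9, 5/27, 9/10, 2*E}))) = Union(ProductSet(Interval(-6/35, 2/3), {-2/9, 5/27, 9/10, 2*E}), ProductSet(Interval(9/71, 5/2), Interval(-2/9, -1/6)))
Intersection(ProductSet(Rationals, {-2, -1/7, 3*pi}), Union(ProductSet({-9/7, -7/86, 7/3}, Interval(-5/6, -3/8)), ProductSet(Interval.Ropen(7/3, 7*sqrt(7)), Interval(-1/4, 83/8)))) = ProductSet(Intersection(Interval.Ropen(7/3, 7*sqrt(7)), Rationals), {-1/7, 3*pi})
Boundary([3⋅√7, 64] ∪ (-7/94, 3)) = {-7/94, 3, 64, 3⋅√7}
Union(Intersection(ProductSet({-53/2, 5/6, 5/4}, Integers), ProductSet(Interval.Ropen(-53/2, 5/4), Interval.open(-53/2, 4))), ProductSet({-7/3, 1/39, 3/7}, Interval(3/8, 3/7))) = Union(ProductSet({-53/2, 5/6}, Range(-26, 4, 1)), ProductSet({-7/3, 1/39, 3/7}, Interval(3/8, 3/7)))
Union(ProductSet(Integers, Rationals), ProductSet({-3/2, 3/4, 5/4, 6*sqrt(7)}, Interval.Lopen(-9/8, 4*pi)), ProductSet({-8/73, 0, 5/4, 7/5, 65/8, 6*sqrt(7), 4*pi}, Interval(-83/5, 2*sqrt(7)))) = Union(ProductSet({-3/2, 3/4, 5/4, 6*sqrt(7)}, Interval.Lopen(-9/8, 4*pi)), ProductSet({-8/73, 0, 5/4, 7/5, 65/8, 6*sqrt(7), 4*pi}, Interval(-83/5, 2*sqrt(7))), ProductSet(Integers, Rationals))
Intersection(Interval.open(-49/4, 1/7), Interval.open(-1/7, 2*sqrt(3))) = Interval.open(-1/7, 1/7)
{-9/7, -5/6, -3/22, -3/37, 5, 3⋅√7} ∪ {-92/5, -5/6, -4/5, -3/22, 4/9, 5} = {-92/5, -9/7, -5/6, -4/5, -3/22, -3/37, 4/9, 5, 3⋅√7}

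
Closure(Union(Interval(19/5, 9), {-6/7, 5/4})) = Union({-6/7, 5/4}, Interval(19/5, 9))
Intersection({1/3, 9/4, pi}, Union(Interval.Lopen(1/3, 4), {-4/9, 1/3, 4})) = {1/3, 9/4, pi}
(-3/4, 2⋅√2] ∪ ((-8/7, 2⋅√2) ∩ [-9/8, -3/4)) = [-9/8, -3/4) ∪ (-3/4, 2⋅√2]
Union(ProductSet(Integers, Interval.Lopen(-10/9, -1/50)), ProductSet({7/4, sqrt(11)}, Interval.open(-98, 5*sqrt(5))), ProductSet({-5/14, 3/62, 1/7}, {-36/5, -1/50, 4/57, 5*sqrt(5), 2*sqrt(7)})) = Union(ProductSet({7/4, sqrt(11)}, Interval.open(-98, 5*sqrt(5))), ProductSet({-5/14, 3/62, 1/7}, {-36/5, -1/50, 4/57, 5*sqrt(5), 2*sqrt(7)}), ProductSet(Integers, Interval.Lopen(-10/9, -1/50)))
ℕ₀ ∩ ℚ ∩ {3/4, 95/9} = ∅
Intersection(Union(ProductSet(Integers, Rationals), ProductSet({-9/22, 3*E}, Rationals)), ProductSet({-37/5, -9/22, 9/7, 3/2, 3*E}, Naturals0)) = ProductSet({-9/22, 3*E}, Naturals0)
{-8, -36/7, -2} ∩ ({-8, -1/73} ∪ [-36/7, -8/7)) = {-8, -36/7, -2}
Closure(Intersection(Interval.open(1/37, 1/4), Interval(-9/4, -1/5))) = EmptySet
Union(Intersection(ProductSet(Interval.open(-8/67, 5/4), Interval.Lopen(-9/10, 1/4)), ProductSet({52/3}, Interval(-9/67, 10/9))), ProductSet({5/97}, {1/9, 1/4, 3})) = ProductSet({5/97}, {1/9, 1/4, 3})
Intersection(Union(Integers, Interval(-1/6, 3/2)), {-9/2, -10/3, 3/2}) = {3/2}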